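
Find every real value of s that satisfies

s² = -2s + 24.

s = -6 or s = 4

Bring every term to one side: s² + 2s - 24 = 0.
Factor: (s + 6)(s - 4) = 0.
So s = -6 or s = 4.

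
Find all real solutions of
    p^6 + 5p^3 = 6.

Let u = p^3. The equation becomes u^2 + 5u - 6 = 0.
Factor: (u + 6)(u - 1) = 0, so u = -6 or u = 1.
p^3 = -6 gives p = -(6)^(1/3) ~= -1.8171.
p^3 = 1 gives p = 1.

p = -1.8171 or p = 1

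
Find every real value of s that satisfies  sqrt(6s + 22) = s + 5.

Square both sides: 6s + 22 = (s + 5)^2.
Expand and rearrange: s^2 + 4s + 3 = 0.
Solving gives s = -1 or s = -3.
Check each candidate in the original equation:
  s = -1: sqrt(16) = 4, while s + 5 = 4 — valid.
  s = -3: sqrt(4) = 2, while s + 5 = 2 — valid.

s = -3 or s = -1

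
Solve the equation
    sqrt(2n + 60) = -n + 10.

n = 2

Square both sides: 2n + 60 = (-n + 10)^2.
Expand and rearrange: n^2 - 22n + 40 = 0.
Solving gives n = 20 or n = 2.
Check each candidate in the original equation:
  n = 20: sqrt(100) = 10, while -n + 10 = -10 — extraneous.
  n = 2: sqrt(64) = 8, while -n + 10 = 8 — valid.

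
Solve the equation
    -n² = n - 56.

n = -8 or n = 7

Bring every term to one side: -n² - n + 56 = 0.
Factor: -1(n + 8)(n - 7) = 0.
So n = -8 or n = 7.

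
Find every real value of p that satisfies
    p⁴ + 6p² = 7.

Let u = p². The equation becomes u² + 6u - 7 = 0.
Factor: (u - 1)(u + 7) = 0, so u = 1 or u = -7.
p² = 1 gives p = ±1.
p² = -7 < 0 has no real solution.

p = -1 or p = 1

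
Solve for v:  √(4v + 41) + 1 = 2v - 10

v = 10

Isolate the radical: √(4v + 41) = 2v - 11.
Square both sides: 4v + 41 = (2v - 11)².
Expand and rearrange: 4v² - 48v + 80 = 0.
Solving gives v = 10 or v = 2.
Check each candidate in the original equation:
  v = 10: √(81) = 9, while 2v - 11 = 9 — valid.
  v = 2: √(49) = 7, while 2v - 11 = -7 — extraneous.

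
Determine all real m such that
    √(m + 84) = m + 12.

m = -3

Square both sides: m + 84 = (m + 12)².
Expand and rearrange: m² + 23m + 60 = 0.
Solving gives m = -3 or m = -20.
Check each candidate in the original equation:
  m = -3: √(81) = 9, while m + 12 = 9 — valid.
  m = -20: √(64) = 8, while m + 12 = -8 — extraneous.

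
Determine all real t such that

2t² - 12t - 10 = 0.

t = -0.7417 or t = 6.7417

Discriminant: (-12)² − 4·2·(-10) = 224.
Quadratic formula: t = (12 ± √224) / 4.
So t = 3 + √(14) ≈ 6.7417 or t = 3 - √(14) ≈ -0.7417.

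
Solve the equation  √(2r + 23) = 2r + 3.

r = 1

Square both sides: 2r + 23 = (2r + 3)².
Expand and rearrange: 4r² + 10r - 14 = 0.
Solving gives r = 1 or r = -3.5.
Check each candidate in the original equation:
  r = 1: √(25) = 5, while 2r + 3 = 5 — valid.
  r = -3.5: √(16) = 4, while 2r + 3 = -4 — extraneous.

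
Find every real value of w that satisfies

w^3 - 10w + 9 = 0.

w = -3.5414 or w = 1 or w = 2.5414

Possible rational roots are divisors of 9. Testing w = 1 gives 0, so (w - 1) is a factor.
Divide: w^3 - 10w + 9 = (w - 1)(w^2 + w - 9).
Apply the quadratic formula to w^2 + w - 9 = 0: w = (-1 +/- sqrt(37))/2, i.e. w ~= 2.5414 or w ~= -3.5414.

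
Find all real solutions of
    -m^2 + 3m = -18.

m = -3 or m = 6

Bring every term to one side: -m^2 + 3m + 18 = 0.
Factor: -1(m + 3)(m - 6) = 0.
So m = -3 or m = 6.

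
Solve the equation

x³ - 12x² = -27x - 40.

x = -1 or x = 5 or x = 8

Rearrange: x³ - 12x² + 27x + 40 = 0.
Possible rational roots are divisors of 40. Testing x = 5 gives 0, so (x - 5) is a factor.
Divide: x³ - 12x² + 27x + 40 = (x - 5)(x² - 7x - 8).
Factor the quadratic: x = 8 or x = -1.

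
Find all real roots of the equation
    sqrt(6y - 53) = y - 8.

y = 9 or y = 13

Square both sides: 6y - 53 = (y - 8)^2.
Expand and rearrange: y^2 - 22y + 117 = 0.
Solving gives y = 13 or y = 9.
Check each candidate in the original equation:
  y = 13: sqrt(25) = 5, while y - 8 = 5 — valid.
  y = 9: sqrt(1) = 1, while y - 8 = 1 — valid.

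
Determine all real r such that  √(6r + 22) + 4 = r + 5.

r = 7

Isolate the radical: √(6r + 22) = r + 1.
Square both sides: 6r + 22 = (r + 1)².
Expand and rearrange: r² - 4r - 21 = 0.
Solving gives r = 7 or r = -3.
Check each candidate in the original equation:
  r = 7: √(64) = 8, while r + 1 = 8 — valid.
  r = -3: √(4) = 2, while r + 1 = -2 — extraneous.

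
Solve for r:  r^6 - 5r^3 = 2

Let u = r^3. The equation becomes u^2 - 5u - 2 = 0.
By the quadratic formula, u = 5/2 + sqrt(33)/2 or u = 5/2 - sqrt(33)/2.
r^3 = 5/2 + sqrt(33)/2 gives r = (5/2 + sqrt(33)/2)^(1/3) ~= 1.7514.
r^3 = 5/2 - sqrt(33)/2 gives r = -(-5/2 + sqrt(33)/2)^(1/3) ~= -0.7194.

r = -0.7194 or r = 1.7514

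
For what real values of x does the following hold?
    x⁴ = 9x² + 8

Let u = x². The equation becomes u² - 9u - 8 = 0.
By the quadratic formula, u = 9/2 + √(113)/2 or u = 9/2 - √(113)/2.
x² = 9/2 + √(113)/2 gives x = ±√(9/2 + √(113)/2) ≈ ±3.1329.
x² = 9/2 - √(113)/2 < 0 has no real solution.

x = -3.1329 or x = 3.1329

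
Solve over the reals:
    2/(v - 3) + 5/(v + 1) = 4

Multiply both sides by (v - 3)(v + 1):
2(v + 1) + 5(v - 3) = 4(v - 3)(v + 1).
Expand and collect terms: 4v² - 15v + 1 = 0.
By the quadratic formula, v = (15 ± √209) / 8, so v ≈ 3.6821 or v ≈ 0.0679.
Neither value makes a denominator zero (v ≠ 3, v ≠ -1), so both are valid.

v = 0.0679 or v = 3.6821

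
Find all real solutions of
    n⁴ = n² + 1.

Let u = n². The equation becomes u² - u - 1 = 0.
By the quadratic formula, u = 1/2 + √(5)/2 or u = 1/2 - √(5)/2.
n² = 1/2 + √(5)/2 gives n = ±√(1/2 + √(5)/2) ≈ ±1.272.
n² = 1/2 - √(5)/2 < 0 has no real solution.

n = -1.272 or n = 1.272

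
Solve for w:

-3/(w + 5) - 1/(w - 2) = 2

w = -6.5927 or w = 1.5927

Multiply both sides by (w + 5)(w - 2):
-3(w - 2) - (w + 5) = 2(w + 5)(w - 2).
Expand and collect terms: 2w² + 10w - 21 = 0.
By the quadratic formula, w = (-10 ± √268) / 4, so w ≈ 1.5927 or w ≈ -6.5927.
Neither value makes a denominator zero (w ≠ -5, w ≠ 2), so both are valid.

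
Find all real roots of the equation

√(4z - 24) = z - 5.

Square both sides: 4z - 24 = (z - 5)².
Expand and rearrange: z² - 14z + 49 = 0.
This gives the repeated root z = 7.
Check in the original equation:
  z = 7: √(4) = 2, while z - 5 = 2 — valid.

z = 7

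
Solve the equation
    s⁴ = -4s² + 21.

Let u = s². The equation becomes u² + 4u - 21 = 0.
Factor: (u + 7)(u - 3) = 0, so u = -7 or u = 3.
s² = -7 < 0 has no real solution.
s² = 3 gives s = ±√(3) ≈ ±1.7321.

s = -1.7321 or s = 1.7321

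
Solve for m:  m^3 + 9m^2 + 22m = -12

Rearrange: m^3 + 9m^2 + 22m + 12 = 0.
Possible rational roots are divisors of 12. Testing m = -3 gives 0, so (m + 3) is a factor.
Divide: m^3 + 9m^2 + 22m + 12 = (m + 3)(m^2 + 6m + 4).
Apply the quadratic formula to m^2 + 6m + 4 = 0: m = (-6 +/- sqrt(20))/2, i.e. m ~= -0.7639 or m ~= -5.2361.

m = -5.2361 or m = -3 or m = -0.7639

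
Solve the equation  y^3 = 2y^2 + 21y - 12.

y = -4 or y = 0.5505 or y = 5.4495

Rearrange: y^3 - 2y^2 - 21y + 12 = 0.
Possible rational roots are divisors of 12. Testing y = -4 gives 0, so (y + 4) is a factor.
Divide: y^3 - 2y^2 - 21y + 12 = (y + 4)(y^2 - 6y + 3).
Apply the quadratic formula to y^2 - 6y + 3 = 0: y = (6 +/- sqrt(24))/2, i.e. y ~= 5.4495 or y ~= 0.5505.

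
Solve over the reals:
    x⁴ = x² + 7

Let u = x². The equation becomes u² - u - 7 = 0.
By the quadratic formula, u = 1/2 + √(29)/2 or u = 1/2 - √(29)/2.
x² = 1/2 + √(29)/2 gives x = ±√(1/2 + √(29)/2) ≈ ±1.7868.
x² = 1/2 - √(29)/2 < 0 has no real solution.

x = -1.7868 or x = 1.7868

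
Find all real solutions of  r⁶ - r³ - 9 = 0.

Let u = r³. The equation becomes u² - u - 9 = 0.
By the quadratic formula, u = 1/2 + √(37)/2 or u = 1/2 - √(37)/2.
r³ = 1/2 + √(37)/2 gives r = ∛(1/2 + √(37)/2) ≈ 1.5243.
r³ = 1/2 - √(37)/2 gives r = -∛(-1/2 + √(37)/2) ≈ -1.3647.

r = -1.3647 or r = 1.5243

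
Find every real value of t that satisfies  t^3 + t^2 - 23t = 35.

Rearrange: t^3 + t^2 - 23t - 35 = 0.
Possible rational roots are divisors of -35. Testing t = 5 gives 0, so (t - 5) is a factor.
Divide: t^3 + t^2 - 23t - 35 = (t - 5)(t^2 + 6t + 7).
Apply the quadratic formula to t^2 + 6t + 7 = 0: t = (-6 +/- sqrt(8))/2, i.e. t ~= -1.5858 or t ~= -4.4142.

t = -4.4142 or t = -1.5858 or t = 5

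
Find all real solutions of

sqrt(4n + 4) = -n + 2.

Square both sides: 4n + 4 = (-n + 2)^2.
Expand and rearrange: n^2 - 8n = 0.
Solving gives n = 8 or n = 0.
Check each candidate in the original equation:
  n = 8: sqrt(36) = 6, while -n + 2 = -6 — extraneous.
  n = 0: sqrt(4) = 2, while -n + 2 = 2 — valid.

n = 0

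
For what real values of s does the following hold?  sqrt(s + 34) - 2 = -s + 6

s = 2

Isolate the radical: sqrt(s + 34) = -s + 8.
Square both sides: s + 34 = (-s + 8)^2.
Expand and rearrange: s^2 - 17s + 30 = 0.
Solving gives s = 15 or s = 2.
Check each candidate in the original equation:
  s = 15: sqrt(49) = 7, while -s + 8 = -7 — extraneous.
  s = 2: sqrt(36) = 6, while -s + 8 = 6 — valid.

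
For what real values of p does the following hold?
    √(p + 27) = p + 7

p = -2

Square both sides: p + 27 = (p + 7)².
Expand and rearrange: p² + 13p + 22 = 0.
Solving gives p = -2 or p = -11.
Check each candidate in the original equation:
  p = -2: √(25) = 5, while p + 7 = 5 — valid.
  p = -11: √(16) = 4, while p + 7 = -4 — extraneous.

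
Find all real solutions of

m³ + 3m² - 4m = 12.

m = -3 or m = -2 or m = 2

Rearrange: m³ + 3m² - 4m - 12 = 0.
Possible rational roots are divisors of -12. Testing m = -2 gives 0, so (m + 2) is a factor.
Divide: m³ + 3m² - 4m - 12 = (m + 2)(m² + m - 6).
Factor the quadratic: m = 2 or m = -3.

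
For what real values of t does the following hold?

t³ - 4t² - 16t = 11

Rearrange: t³ - 4t² - 16t - 11 = 0.
Possible rational roots are divisors of -11. Testing t = -1 gives 0, so (t + 1) is a factor.
Divide: t³ - 4t² - 16t - 11 = (t + 1)(t² - 5t - 11).
Apply the quadratic formula to t² - 5t - 11 = 0: t = (5 ± √69)/2, i.e. t ≈ 6.6533 or t ≈ -1.6533.

t = -1.6533 or t = -1 or t = 6.6533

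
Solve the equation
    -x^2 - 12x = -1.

x = -12.0828 or x = 0.0828

Rearrange to standard form: -x^2 - 12x + 1 = 0.
Discriminant: (-12)^2 - 4*(-1)*1 = 148.
Quadratic formula: x = (12 +/- sqrt(148)) / (-2).
So x = -sqrt(37) - 6 ~= -12.0828 or x = -6 + sqrt(37) ~= 0.0828.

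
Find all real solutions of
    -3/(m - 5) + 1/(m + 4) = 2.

Multiply both sides by (m - 5)(m + 4):
-3(m + 4) + (m - 5) = 2(m - 5)(m + 4).
Expand and collect terms: 2m² - 23 = 0.
By the quadratic formula, m = (0 ± √184) / 4, so m ≈ 3.3912 or m ≈ -3.3912.
Neither value makes a denominator zero (m ≠ 5, m ≠ -4), so both are valid.

m = -3.3912 or m = 3.3912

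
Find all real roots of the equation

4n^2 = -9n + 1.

n = -2.3561 or n = 0.1061

Rearrange to standard form: 4n^2 + 9n - 1 = 0.
Discriminant: (9)^2 - 4*4*(-1) = 97.
Quadratic formula: n = (-9 +/- sqrt(97)) / 8.
So n = -9/8 + sqrt(97)/8 ~= 0.1061 or n = -sqrt(97)/8 - 9/8 ~= -2.3561.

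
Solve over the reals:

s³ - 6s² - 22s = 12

Rearrange: s³ - 6s² - 22s - 12 = 0.
Possible rational roots are divisors of -12. Testing s = -2 gives 0, so (s + 2) is a factor.
Divide: s³ - 6s² - 22s - 12 = (s + 2)(s² - 8s - 6).
Apply the quadratic formula to s² - 8s - 6 = 0: s = (8 ± √88)/2, i.e. s ≈ 8.6904 or s ≈ -0.6904.

s = -2 or s = -0.6904 or s = 8.6904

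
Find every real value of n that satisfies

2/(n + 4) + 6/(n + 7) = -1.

n = -14.4244 or n = -4.5756

Multiply both sides by (n + 4)(n + 7):
2(n + 7) + 6(n + 4) = -(n + 4)(n + 7).
Expand and collect terms: -n² - 19n - 66 = 0.
By the quadratic formula, n = (19 ± √97) / -2, so n ≈ -14.4244 or n ≈ -4.5756.
Neither value makes a denominator zero (n ≠ -4, n ≠ -7), so both are valid.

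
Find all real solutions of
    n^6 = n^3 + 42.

n = -1.8171 or n = 1.9129

Let u = n^3. The equation becomes u^2 - u - 42 = 0.
Factor: (u - 7)(u + 6) = 0, so u = 7 or u = -6.
n^3 = 7 gives n = (7)^(1/3) ~= 1.9129.
n^3 = -6 gives n = -(6)^(1/3) ~= -1.8171.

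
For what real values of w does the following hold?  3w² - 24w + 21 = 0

Factor: 3(w - 7)(w - 1) = 0.
So w = 7 or w = 1.

w = 1 or w = 7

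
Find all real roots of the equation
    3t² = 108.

Bring every term to one side: 3t² - 108 = 0.
Factor: 3(t - 6)(t + 6) = 0.
So t = 6 or t = -6.

t = -6 or t = 6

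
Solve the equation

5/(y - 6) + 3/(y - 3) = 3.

y = 3.5911 or y = 8.0756

Multiply both sides by (y - 6)(y - 3):
5(y - 3) + 3(y - 6) = 3(y - 6)(y - 3).
Expand and collect terms: 3y² - 35y + 87 = 0.
By the quadratic formula, y = (35 ± √181) / 6, so y ≈ 8.0756 or y ≈ 3.5911.
Neither value makes a denominator zero (y ≠ 6, y ≠ 3), so both are valid.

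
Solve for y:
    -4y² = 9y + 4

Rearrange to standard form: -4y² - 9y - 4 = 0.
Discriminant: (-9)² − 4·(-4)·(-4) = 17.
Quadratic formula: y = (9 ± √17) / (-8).
So y = -9/8 - √(17)/8 ≈ -1.6404 or y = -9/8 + √(17)/8 ≈ -0.6096.

y = -1.6404 or y = -0.6096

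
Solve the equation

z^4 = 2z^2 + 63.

z = -3 or z = 3

Let u = z^2. The equation becomes u^2 - 2u - 63 = 0.
Factor: (u - 9)(u + 7) = 0, so u = 9 or u = -7.
z^2 = 9 gives z = +/-3.
z^2 = -7 < 0 has no real solution.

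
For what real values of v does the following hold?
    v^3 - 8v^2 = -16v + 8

Rearrange: v^3 - 8v^2 + 16v - 8 = 0.
Possible rational roots are divisors of -8. Testing v = 2 gives 0, so (v - 2) is a factor.
Divide: v^3 - 8v^2 + 16v - 8 = (v - 2)(v^2 - 6v + 4).
Apply the quadratic formula to v^2 - 6v + 4 = 0: v = (6 +/- sqrt(20))/2, i.e. v ~= 5.2361 or v ~= 0.7639.

v = 0.7639 or v = 2 or v = 5.2361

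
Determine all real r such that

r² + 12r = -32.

Bring every term to one side: r² + 12r + 32 = 0.
Factor: (r + 4)(r + 8) = 0.
So r = -4 or r = -8.

r = -8 or r = -4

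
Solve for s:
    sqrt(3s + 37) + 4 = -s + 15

s = 4

Isolate the radical: sqrt(3s + 37) = -s + 11.
Square both sides: 3s + 37 = (-s + 11)^2.
Expand and rearrange: s^2 - 25s + 84 = 0.
Solving gives s = 21 or s = 4.
Check each candidate in the original equation:
  s = 21: sqrt(100) = 10, while -s + 11 = -10 — extraneous.
  s = 4: sqrt(49) = 7, while -s + 11 = 7 — valid.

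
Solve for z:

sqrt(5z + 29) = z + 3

z = 4

Square both sides: 5z + 29 = (z + 3)^2.
Expand and rearrange: z^2 + z - 20 = 0.
Solving gives z = 4 or z = -5.
Check each candidate in the original equation:
  z = 4: sqrt(49) = 7, while z + 3 = 7 — valid.
  z = -5: sqrt(4) = 2, while z + 3 = -2 — extraneous.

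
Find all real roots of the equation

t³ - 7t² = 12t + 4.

t = -1 or t = -0.4721 or t = 8.4721

Rearrange: t³ - 7t² - 12t - 4 = 0.
Possible rational roots are divisors of -4. Testing t = -1 gives 0, so (t + 1) is a factor.
Divide: t³ - 7t² - 12t - 4 = (t + 1)(t² - 8t - 4).
Apply the quadratic formula to t² - 8t - 4 = 0: t = (8 ± √80)/2, i.e. t ≈ 8.4721 or t ≈ -0.4721.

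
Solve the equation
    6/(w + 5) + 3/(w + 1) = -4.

Multiply both sides by (w + 5)(w + 1):
6(w + 1) + 3(w + 5) = -4(w + 5)(w + 1).
Expand and collect terms: -4w^2 - 33w - 41 = 0.
By the quadratic formula, w = (33 +/- sqrt(433)) / -8, so w ~= -6.7261 or w ~= -1.5239.
Neither value makes a denominator zero (w != -5, w != -1), so both are valid.

w = -6.7261 or w = -1.5239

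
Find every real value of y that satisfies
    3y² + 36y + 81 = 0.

y = -9 or y = -3

Factor: 3(y + 9)(y + 3) = 0.
So y = -9 or y = -3.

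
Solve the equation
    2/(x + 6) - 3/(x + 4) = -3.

x = -6.4748 or x = -3.1919

Multiply both sides by (x + 6)(x + 4):
2(x + 4) - 3(x + 6) = -3(x + 6)(x + 4).
Expand and collect terms: -3x^2 - 29x - 62 = 0.
By the quadratic formula, x = (29 +/- sqrt(97)) / -6, so x ~= -6.4748 or x ~= -3.1919.
Neither value makes a denominator zero (x != -6, x != -4), so both are valid.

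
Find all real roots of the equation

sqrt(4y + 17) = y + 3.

Square both sides: 4y + 17 = (y + 3)^2.
Expand and rearrange: y^2 + 2y - 8 = 0.
Solving gives y = 2 or y = -4.
Check each candidate in the original equation:
  y = 2: sqrt(25) = 5, while y + 3 = 5 — valid.
  y = -4: sqrt(1) = 1, while y + 3 = -1 — extraneous.

y = 2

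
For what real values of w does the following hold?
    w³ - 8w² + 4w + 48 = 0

w = -2 or w = 4 or w = 6

Possible rational roots are divisors of 48. Testing w = 4 gives 0, so (w - 4) is a factor.
Divide: w³ - 8w² + 4w + 48 = (w - 4)(w² - 4w - 12).
Factor the quadratic: w = 6 or w = -2.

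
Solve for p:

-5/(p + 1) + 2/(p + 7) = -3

Multiply both sides by (p + 1)(p + 7):
-5(p + 7) + 2(p + 1) = -3(p + 1)(p + 7).
Expand and collect terms: -3p² - 21p + 12 = 0.
By the quadratic formula, p = (21 ± √585) / -6, so p ≈ -7.5311 or p ≈ 0.5311.
Neither value makes a denominator zero (p ≠ -1, p ≠ -7), so both are valid.

p = -7.5311 or p = 0.5311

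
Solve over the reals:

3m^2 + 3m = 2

Rearrange to standard form: 3m^2 + 3m - 2 = 0.
Discriminant: (3)^2 - 4*3*(-2) = 33.
Quadratic formula: m = (-3 +/- sqrt(33)) / 6.
So m = -1/2 + sqrt(33)/6 ~= 0.4574 or m = -sqrt(33)/6 - 1/2 ~= -1.4574.

m = -1.4574 or m = 0.4574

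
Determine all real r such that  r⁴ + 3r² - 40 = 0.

r = -2.2361 or r = 2.2361

Let u = r². The equation becomes u² + 3u - 40 = 0.
Factor: (u + 8)(u - 5) = 0, so u = -8 or u = 5.
r² = -8 < 0 has no real solution.
r² = 5 gives r = ±√(5) ≈ ±2.2361.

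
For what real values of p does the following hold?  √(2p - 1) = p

Square both sides: 2p - 1 = (p)².
Expand and rearrange: p² - 2p + 1 = 0.
This gives the repeated root p = 1.
Check in the original equation:
  p = 1: √(1) = 1, while p = 1 — valid.

p = 1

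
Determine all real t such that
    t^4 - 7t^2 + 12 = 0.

t = -2 or t = -1.7321 or t = 1.7321 or t = 2

Let u = t^2. The equation becomes u^2 - 7u + 12 = 0.
Factor: (u - 4)(u - 3) = 0, so u = 4 or u = 3.
t^2 = 4 gives t = +/-2.
t^2 = 3 gives t = +/-sqrt(3) ~= +/-1.7321.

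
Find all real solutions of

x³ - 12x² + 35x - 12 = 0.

x = 0.3944 or x = 4 or x = 7.6056

Possible rational roots are divisors of -12. Testing x = 4 gives 0, so (x - 4) is a factor.
Divide: x³ - 12x² + 35x - 12 = (x - 4)(x² - 8x + 3).
Apply the quadratic formula to x² - 8x + 3 = 0: x = (8 ± √52)/2, i.e. x ≈ 7.6056 or x ≈ 0.3944.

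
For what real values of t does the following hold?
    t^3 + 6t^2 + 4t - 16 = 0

t = -4 or t = -3.2361 or t = 1.2361

Possible rational roots are divisors of -16. Testing t = -4 gives 0, so (t + 4) is a factor.
Divide: t^3 + 6t^2 + 4t - 16 = (t + 4)(t^2 + 2t - 4).
Apply the quadratic formula to t^2 + 2t - 4 = 0: t = (-2 +/- sqrt(20))/2, i.e. t ~= 1.2361 or t ~= -3.2361.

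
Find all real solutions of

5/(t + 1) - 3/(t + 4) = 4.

t = -4.5549 or t = 0.0549

Multiply both sides by (t + 1)(t + 4):
5(t + 4) - 3(t + 1) = 4(t + 1)(t + 4).
Expand and collect terms: 4t² + 18t - 1 = 0.
By the quadratic formula, t = (-18 ± √340) / 8, so t ≈ 0.0549 or t ≈ -4.5549.
Neither value makes a denominator zero (t ≠ -1, t ≠ -4), so both are valid.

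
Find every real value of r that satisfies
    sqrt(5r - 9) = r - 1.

r = 2 or r = 5

Square both sides: 5r - 9 = (r - 1)^2.
Expand and rearrange: r^2 - 7r + 10 = 0.
Solving gives r = 5 or r = 2.
Check each candidate in the original equation:
  r = 5: sqrt(16) = 4, while r - 1 = 4 — valid.
  r = 2: sqrt(1) = 1, while r - 1 = 1 — valid.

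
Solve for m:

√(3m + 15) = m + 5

m = -5 or m = -2

Square both sides: 3m + 15 = (m + 5)².
Expand and rearrange: m² + 7m + 10 = 0.
Solving gives m = -2 or m = -5.
Check each candidate in the original equation:
  m = -2: √(9) = 3, while m + 5 = 3 — valid.
  m = -5: √(0) = 0, while m + 5 = 0 — valid.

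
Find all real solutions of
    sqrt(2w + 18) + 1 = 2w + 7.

w = -1

Isolate the radical: sqrt(2w + 18) = 2w + 6.
Square both sides: 2w + 18 = (2w + 6)^2.
Expand and rearrange: 4w^2 + 22w + 18 = 0.
Solving gives w = -1 or w = -4.5.
Check each candidate in the original equation:
  w = -1: sqrt(16) = 4, while 2w + 6 = 4 — valid.
  w = -4.5: sqrt(9) = 3, while 2w + 6 = -3 — extraneous.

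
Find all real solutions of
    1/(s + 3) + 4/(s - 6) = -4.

s = -3.2802 or s = 5.0302

Multiply both sides by (s + 3)(s - 6):
(s - 6) + 4(s + 3) = -4(s + 3)(s - 6).
Expand and collect terms: -4s² + 7s + 66 = 0.
By the quadratic formula, s = (-7 ± √1105) / -8, so s ≈ -3.2802 or s ≈ 5.0302.
Neither value makes a denominator zero (s ≠ -3, s ≠ 6), so both are valid.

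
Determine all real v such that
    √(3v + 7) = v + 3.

v = -2 or v = -1

Square both sides: 3v + 7 = (v + 3)².
Expand and rearrange: v² + 3v + 2 = 0.
Solving gives v = -1 or v = -2.
Check each candidate in the original equation:
  v = -1: √(4) = 2, while v + 3 = 2 — valid.
  v = -2: √(1) = 1, while v + 3 = 1 — valid.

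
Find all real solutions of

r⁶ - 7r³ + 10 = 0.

r = 1.2599 or r = 1.71

Let u = r³. The equation becomes u² - 7u + 10 = 0.
Factor: (u - 2)(u - 5) = 0, so u = 2 or u = 5.
r³ = 2 gives r = ∛(2) ≈ 1.2599.
r³ = 5 gives r = ∛(5) ≈ 1.71.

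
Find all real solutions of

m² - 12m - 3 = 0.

m = -0.245 or m = 12.245

Discriminant: (-12)² − 4·1·(-3) = 156.
Quadratic formula: m = (12 ± √156) / 2.
So m = 6 + √(39) ≈ 12.245 or m = 6 - √(39) ≈ -0.245.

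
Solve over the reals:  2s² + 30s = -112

s = -8 or s = -7

Bring every term to one side: 2s² + 30s + 112 = 0.
Factor: 2(s + 8)(s + 7) = 0.
So s = -8 or s = -7.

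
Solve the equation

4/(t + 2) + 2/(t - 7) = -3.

Multiply both sides by (t + 2)(t - 7):
4(t - 7) + 2(t + 2) = -3(t + 2)(t - 7).
Expand and collect terms: -3t^2 + 9t + 66 = 0.
By the quadratic formula, t = (-9 +/- sqrt(873)) / -6, so t ~= -3.4244 or t ~= 6.4244.
Neither value makes a denominator zero (t != -2, t != 7), so both are valid.

t = -3.4244 or t = 6.4244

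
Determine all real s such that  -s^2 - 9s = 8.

s = -8 or s = -1

Bring every term to one side: -s^2 - 9s - 8 = 0.
Factor: -1(s + 8)(s + 1) = 0.
So s = -8 or s = -1.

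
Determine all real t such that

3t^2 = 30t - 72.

Bring every term to one side: 3t^2 - 30t + 72 = 0.
Factor: 3(t - 6)(t - 4) = 0.
So t = 6 or t = 4.

t = 4 or t = 6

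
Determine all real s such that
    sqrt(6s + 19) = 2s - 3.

s = 5

Square both sides: 6s + 19 = (2s - 3)^2.
Expand and rearrange: 4s^2 - 18s - 10 = 0.
Solving gives s = 5 or s = -0.5.
Check each candidate in the original equation:
  s = 5: sqrt(49) = 7, while 2s - 3 = 7 — valid.
  s = -0.5: sqrt(16) = 4, while 2s - 3 = -4 — extraneous.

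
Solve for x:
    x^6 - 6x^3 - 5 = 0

x = -0.9052 or x = 1.8891

Let u = x^3. The equation becomes u^2 - 6u - 5 = 0.
By the quadratic formula, u = 3 + sqrt(14) or u = 3 - sqrt(14).
x^3 = 3 + sqrt(14) gives x = (3 + sqrt(14))^(1/3) ~= 1.8891.
x^3 = 3 - sqrt(14) gives x = -(-3 + sqrt(14))^(1/3) ~= -0.9052.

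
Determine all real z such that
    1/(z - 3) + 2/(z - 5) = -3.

z = 2.5426 or z = 4.4574

Multiply both sides by (z - 3)(z - 5):
(z - 5) + 2(z - 3) = -3(z - 3)(z - 5).
Expand and collect terms: -3z² + 21z - 34 = 0.
By the quadratic formula, z = (-21 ± √33) / -6, so z ≈ 2.5426 or z ≈ 4.4574.
Neither value makes a denominator zero (z ≠ 3, z ≠ 5), so both are valid.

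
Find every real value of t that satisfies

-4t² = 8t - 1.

Rearrange to standard form: -4t² - 8t + 1 = 0.
Discriminant: (-8)² − 4·(-4)·1 = 80.
Quadratic formula: t = (8 ± √80) / (-8).
So t = -√(5)/2 - 1 ≈ -2.118 or t = -1 + √(5)/2 ≈ 0.118.

t = -2.118 or t = 0.118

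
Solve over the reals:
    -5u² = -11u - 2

Rearrange to standard form: -5u² + 11u + 2 = 0.
Discriminant: (11)² − 4·(-5)·2 = 161.
Quadratic formula: u = (-11 ± √161) / (-10).
So u = 11/10 - √(161)/10 ≈ -0.1689 or u = 11/10 + √(161)/10 ≈ 2.3689.

u = -0.1689 or u = 2.3689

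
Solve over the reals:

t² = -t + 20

t = -5 or t = 4

Bring every term to one side: t² + t - 20 = 0.
Factor: (t + 5)(t - 4) = 0.
So t = -5 or t = 4.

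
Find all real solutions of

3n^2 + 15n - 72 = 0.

Factor: 3(n - 3)(n + 8) = 0.
So n = 3 or n = -8.

n = -8 or n = 3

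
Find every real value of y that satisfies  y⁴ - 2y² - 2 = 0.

y = -1.6529 or y = 1.6529

Let u = y². The equation becomes u² - 2u - 2 = 0.
By the quadratic formula, u = 1 + √(3) or u = 1 - √(3).
y² = 1 + √(3) gives y = ±√(1 + √(3)) ≈ ±1.6529.
y² = 1 - √(3) < 0 has no real solution.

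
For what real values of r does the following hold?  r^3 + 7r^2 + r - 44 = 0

Possible rational roots are divisors of -44. Testing r = -4 gives 0, so (r + 4) is a factor.
Divide: r^3 + 7r^2 + r - 44 = (r + 4)(r^2 + 3r - 11).
Apply the quadratic formula to r^2 + 3r - 11 = 0: r = (-3 +/- sqrt(53))/2, i.e. r ~= 2.1401 or r ~= -5.1401.

r = -5.1401 or r = -4 or r = 2.1401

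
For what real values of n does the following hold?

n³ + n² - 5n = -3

n = -3 or n = 1

Rearrange: n³ + n² - 5n + 3 = 0.
Possible rational roots are divisors of 3. Testing n = -3 gives 0, so (n + 3) is a factor.
Divide: n³ + n² - 5n + 3 = (n + 3)(n² - 2n + 1).
The quadratic has the repeated root n = 1.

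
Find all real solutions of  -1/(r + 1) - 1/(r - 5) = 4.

Multiply both sides by (r + 1)(r - 5):
-(r - 5) - (r + 1) = 4(r + 1)(r - 5).
Expand and collect terms: 4r² - 14r - 24 = 0.
By the quadratic formula, r = (14 ± √580) / 8, so r ≈ 4.7604 or r ≈ -1.2604.
Neither value makes a denominator zero (r ≠ -1, r ≠ 5), so both are valid.

r = -1.2604 or r = 4.7604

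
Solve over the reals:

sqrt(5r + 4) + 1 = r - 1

r = 9

Isolate the radical: sqrt(5r + 4) = r - 2.
Square both sides: 5r + 4 = (r - 2)^2.
Expand and rearrange: r^2 - 9r = 0.
Solving gives r = 9 or r = 0.
Check each candidate in the original equation:
  r = 9: sqrt(49) = 7, while r - 2 = 7 — valid.
  r = 0: sqrt(4) = 2, while r - 2 = -2 — extraneous.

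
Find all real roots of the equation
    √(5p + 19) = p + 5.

p = -3 or p = -2

Square both sides: 5p + 19 = (p + 5)².
Expand and rearrange: p² + 5p + 6 = 0.
Solving gives p = -2 or p = -3.
Check each candidate in the original equation:
  p = -2: √(9) = 3, while p + 5 = 3 — valid.
  p = -3: √(4) = 2, while p + 5 = 2 — valid.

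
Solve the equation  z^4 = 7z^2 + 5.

Let u = z^2. The equation becomes u^2 - 7u - 5 = 0.
By the quadratic formula, u = 7/2 + sqrt(69)/2 or u = 7/2 - sqrt(69)/2.
z^2 = 7/2 + sqrt(69)/2 gives z = +/-sqrt(7/2 + sqrt(69)/2) ~= +/-2.7665.
z^2 = 7/2 - sqrt(69)/2 < 0 has no real solution.

z = -2.7665 or z = 2.7665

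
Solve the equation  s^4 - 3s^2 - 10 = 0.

s = -2.2361 or s = 2.2361

Let u = s^2. The equation becomes u^2 - 3u - 10 = 0.
Factor: (u - 5)(u + 2) = 0, so u = 5 or u = -2.
s^2 = 5 gives s = +/-sqrt(5) ~= +/-2.2361.
s^2 = -2 < 0 has no real solution.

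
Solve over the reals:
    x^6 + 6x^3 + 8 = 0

x = -1.5874 or x = -1.2599

Let u = x^3. The equation becomes u^2 + 6u + 8 = 0.
Factor: (u + 2)(u + 4) = 0, so u = -2 or u = -4.
x^3 = -2 gives x = -(2)^(1/3) ~= -1.2599.
x^3 = -4 gives x = -(4)^(1/3) ~= -1.5874.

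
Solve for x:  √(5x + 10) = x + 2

x = -2 or x = 3

Square both sides: 5x + 10 = (x + 2)².
Expand and rearrange: x² - x - 6 = 0.
Solving gives x = 3 or x = -2.
Check each candidate in the original equation:
  x = 3: √(25) = 5, while x + 2 = 5 — valid.
  x = -2: √(0) = 0, while x + 2 = 0 — valid.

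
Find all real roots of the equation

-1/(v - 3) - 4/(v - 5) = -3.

v = 3.1919 or v = 6.4748

Multiply both sides by (v - 3)(v - 5):
-(v - 5) - 4(v - 3) = -3(v - 3)(v - 5).
Expand and collect terms: -3v² + 29v - 62 = 0.
By the quadratic formula, v = (-29 ± √97) / -6, so v ≈ 3.1919 or v ≈ 6.4748.
Neither value makes a denominator zero (v ≠ 3, v ≠ 5), so both are valid.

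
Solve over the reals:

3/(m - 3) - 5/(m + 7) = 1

Multiply both sides by (m - 3)(m + 7):
3(m + 7) - 5(m - 3) = (m - 3)(m + 7).
Expand and collect terms: m^2 + 6m - 57 = 0.
By the quadratic formula, m = (-6 +/- sqrt(264)) / 2, so m ~= 5.124 or m ~= -11.124.
Neither value makes a denominator zero (m != 3, m != -7), so both are valid.

m = -11.124 or m = 5.124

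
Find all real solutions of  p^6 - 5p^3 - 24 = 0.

p = -1.4422 or p = 2

Let u = p^3. The equation becomes u^2 - 5u - 24 = 0.
Factor: (u + 3)(u - 8) = 0, so u = -3 or u = 8.
p^3 = -3 gives p = -(3)^(1/3) ~= -1.4422.
p^3 = 8 gives p = 2.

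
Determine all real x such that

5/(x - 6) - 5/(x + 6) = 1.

Multiply both sides by (x - 6)(x + 6):
5(x + 6) - 5(x - 6) = (x - 6)(x + 6).
Expand and collect terms: x^2 - 96 = 0.
By the quadratic formula, x = (0 +/- sqrt(384)) / 2, so x ~= 9.798 or x ~= -9.798.
Neither value makes a denominator zero (x != 6, x != -6), so both are valid.

x = -9.798 or x = 9.798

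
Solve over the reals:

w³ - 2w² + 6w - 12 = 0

w = 2

Possible rational roots are divisors of -12. Testing w = 2 gives 0, so (w - 2) is a factor.
Divide: w³ - 2w² + 6w - 12 = (w - 2)(w² + 6).
The quadratic w² + 6 has discriminant -24 < 0, so no further real roots.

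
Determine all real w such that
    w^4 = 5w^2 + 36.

w = -3 or w = 3

Let u = w^2. The equation becomes u^2 - 5u - 36 = 0.
Factor: (u - 9)(u + 4) = 0, so u = 9 or u = -4.
w^2 = 9 gives w = +/-3.
w^2 = -4 < 0 has no real solution.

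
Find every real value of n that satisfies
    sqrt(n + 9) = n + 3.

Square both sides: n + 9 = (n + 3)^2.
Expand and rearrange: n^2 + 5n = 0.
Solving gives n = 0 or n = -5.
Check each candidate in the original equation:
  n = 0: sqrt(9) = 3, while n + 3 = 3 — valid.
  n = -5: sqrt(4) = 2, while n + 3 = -2 — extraneous.

n = 0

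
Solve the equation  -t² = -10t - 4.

Rearrange to standard form: -t² + 10t + 4 = 0.
Discriminant: (10)² − 4·(-1)·4 = 116.
Quadratic formula: t = (-10 ± √116) / (-2).
So t = 5 - √(29) ≈ -0.3852 or t = 5 + √(29) ≈ 10.3852.

t = -0.3852 or t = 10.3852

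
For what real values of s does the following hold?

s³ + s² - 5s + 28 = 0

Possible rational roots are divisors of 28. Testing s = -4 gives 0, so (s + 4) is a factor.
Divide: s³ + s² - 5s + 28 = (s + 4)(s² - 3s + 7).
The quadratic s² - 3s + 7 has discriminant -19 < 0, so no further real roots.

s = -4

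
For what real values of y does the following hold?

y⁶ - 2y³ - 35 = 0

Let u = y³. The equation becomes u² - 2u - 35 = 0.
Factor: (u + 5)(u - 7) = 0, so u = -5 or u = 7.
y³ = -5 gives y = -∛(5) ≈ -1.71.
y³ = 7 gives y = ∛(7) ≈ 1.9129.

y = -1.71 or y = 1.9129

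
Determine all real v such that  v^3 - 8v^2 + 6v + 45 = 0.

v = -1.8541 or v = 4.8541 or v = 5

Possible rational roots are divisors of 45. Testing v = 5 gives 0, so (v - 5) is a factor.
Divide: v^3 - 8v^2 + 6v + 45 = (v - 5)(v^2 - 3v - 9).
Apply the quadratic formula to v^2 - 3v - 9 = 0: v = (3 +/- sqrt(45))/2, i.e. v ~= 4.8541 or v ~= -1.8541.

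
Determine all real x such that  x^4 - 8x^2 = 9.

x = -3 or x = 3

Let u = x^2. The equation becomes u^2 - 8u - 9 = 0.
Factor: (u + 1)(u - 9) = 0, so u = -1 or u = 9.
x^2 = -1 < 0 has no real solution.
x^2 = 9 gives x = +/-3.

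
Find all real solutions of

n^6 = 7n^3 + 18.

Let u = n^3. The equation becomes u^2 - 7u - 18 = 0.
Factor: (u - 9)(u + 2) = 0, so u = 9 or u = -2.
n^3 = 9 gives n = (9)^(1/3) ~= 2.0801.
n^3 = -2 gives n = -(2)^(1/3) ~= -1.2599.

n = -1.2599 or n = 2.0801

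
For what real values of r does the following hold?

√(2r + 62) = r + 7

Square both sides: 2r + 62 = (r + 7)².
Expand and rearrange: r² + 12r - 13 = 0.
Solving gives r = 1 or r = -13.
Check each candidate in the original equation:
  r = 1: √(64) = 8, while r + 7 = 8 — valid.
  r = -13: √(36) = 6, while r + 7 = -6 — extraneous.

r = 1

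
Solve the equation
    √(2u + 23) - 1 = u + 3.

Isolate the radical: √(2u + 23) = u + 4.
Square both sides: 2u + 23 = (u + 4)².
Expand and rearrange: u² + 6u - 7 = 0.
Solving gives u = 1 or u = -7.
Check each candidate in the original equation:
  u = 1: √(25) = 5, while u + 4 = 5 — valid.
  u = -7: √(9) = 3, while u + 4 = -3 — extraneous.

u = 1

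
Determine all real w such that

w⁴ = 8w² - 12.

w = -2.4495 or w = -1.4142 or w = 1.4142 or w = 2.4495

Let u = w². The equation becomes u² - 8u + 12 = 0.
Factor: (u - 2)(u - 6) = 0, so u = 2 or u = 6.
w² = 2 gives w = ±√(2) ≈ ±1.4142.
w² = 6 gives w = ±√(6) ≈ ±2.4495.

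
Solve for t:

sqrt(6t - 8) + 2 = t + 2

t = 2 or t = 4

Isolate the radical: sqrt(6t - 8) = t.
Square both sides: 6t - 8 = (t)^2.
Expand and rearrange: t^2 - 6t + 8 = 0.
Solving gives t = 4 or t = 2.
Check each candidate in the original equation:
  t = 4: sqrt(16) = 4, while t = 4 — valid.
  t = 2: sqrt(4) = 2, while t = 2 — valid.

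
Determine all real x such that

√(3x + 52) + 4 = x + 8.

x = 4

Isolate the radical: √(3x + 52) = x + 4.
Square both sides: 3x + 52 = (x + 4)².
Expand and rearrange: x² + 5x - 36 = 0.
Solving gives x = 4 or x = -9.
Check each candidate in the original equation:
  x = 4: √(64) = 8, while x + 4 = 8 — valid.
  x = -9: √(25) = 5, while x + 4 = -5 — extraneous.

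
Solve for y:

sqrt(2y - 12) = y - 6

Square both sides: 2y - 12 = (y - 6)^2.
Expand and rearrange: y^2 - 14y + 48 = 0.
Solving gives y = 8 or y = 6.
Check each candidate in the original equation:
  y = 8: sqrt(4) = 2, while y - 6 = 2 — valid.
  y = 6: sqrt(0) = 0, while y - 6 = 0 — valid.

y = 6 or y = 8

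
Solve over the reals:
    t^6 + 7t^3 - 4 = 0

t = -1.9601 or t = 0.8098

Let u = t^3. The equation becomes u^2 + 7u - 4 = 0.
By the quadratic formula, u = -7/2 + sqrt(65)/2 or u = -sqrt(65)/2 - 7/2.
t^3 = -7/2 + sqrt(65)/2 gives t = (-7/2 + sqrt(65)/2)^(1/3) ~= 0.8098.
t^3 = -sqrt(65)/2 - 7/2 gives t = -(7/2 + sqrt(65)/2)^(1/3) ~= -1.9601.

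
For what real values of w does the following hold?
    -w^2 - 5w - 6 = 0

w = -3 or w = -2

Factor: -1(w + 3)(w + 2) = 0.
So w = -3 or w = -2.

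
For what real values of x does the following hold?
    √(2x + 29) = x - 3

Square both sides: 2x + 29 = (x - 3)².
Expand and rearrange: x² - 8x - 20 = 0.
Solving gives x = 10 or x = -2.
Check each candidate in the original equation:
  x = 10: √(49) = 7, while x - 3 = 7 — valid.
  x = -2: √(25) = 5, while x - 3 = -5 — extraneous.

x = 10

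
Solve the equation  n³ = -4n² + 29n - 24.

n = -8 or n = 1 or n = 3

Rearrange: n³ + 4n² - 29n + 24 = 0.
Possible rational roots are divisors of 24. Testing n = 3 gives 0, so (n - 3) is a factor.
Divide: n³ + 4n² - 29n + 24 = (n - 3)(n² + 7n - 8).
Factor the quadratic: n = 1 or n = -8.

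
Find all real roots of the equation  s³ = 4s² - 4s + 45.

s = 5

Rearrange: s³ - 4s² + 4s - 45 = 0.
Possible rational roots are divisors of -45. Testing s = 5 gives 0, so (s - 5) is a factor.
Divide: s³ - 4s² + 4s - 45 = (s - 5)(s² + s + 9).
The quadratic s² + s + 9 has discriminant -35 < 0, so no further real roots.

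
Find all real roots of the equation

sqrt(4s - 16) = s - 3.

s = 5

Square both sides: 4s - 16 = (s - 3)^2.
Expand and rearrange: s^2 - 10s + 25 = 0.
This gives the repeated root s = 5.
Check in the original equation:
  s = 5: sqrt(4) = 2, while s - 3 = 2 — valid.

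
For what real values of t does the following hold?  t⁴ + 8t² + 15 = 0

Let u = t². The equation becomes u² + 8u + 15 = 0.
Factor: (u + 3)(u + 5) = 0, so u = -3 or u = -5.
t² = -3 < 0 has no real solution.
t² = -5 < 0 has no real solution.

No real solutions.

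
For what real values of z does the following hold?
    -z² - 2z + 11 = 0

z = -4.4641 or z = 2.4641

Discriminant: (-2)² − 4·(-1)·11 = 48.
Quadratic formula: z = (2 ± √48) / (-2).
So z = -2·√(3) - 1 ≈ -4.4641 or z = -1 + 2·√(3) ≈ 2.4641.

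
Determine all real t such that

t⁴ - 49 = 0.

t = -2.6458 or t = 2.6458

Let u = t². The equation becomes u² - 49 = 0.
Factor: (u + 7)(u - 7) = 0, so u = -7 or u = 7.
t² = -7 < 0 has no real solution.
t² = 7 gives t = ±√(7) ≈ ±2.6458.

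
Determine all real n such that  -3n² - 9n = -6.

Rearrange to standard form: -3n² - 9n + 6 = 0.
Discriminant: (-9)² − 4·(-3)·6 = 153.
Quadratic formula: n = (9 ± √153) / (-6).
So n = -√(17)/2 - 3/2 ≈ -3.5616 or n = -3/2 + √(17)/2 ≈ 0.5616.

n = -3.5616 or n = 0.5616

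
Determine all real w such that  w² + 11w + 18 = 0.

w = -9 or w = -2

Factor: (w + 9)(w + 2) = 0.
So w = -9 or w = -2.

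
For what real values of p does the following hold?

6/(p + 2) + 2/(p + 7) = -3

Multiply both sides by (p + 2)(p + 7):
6(p + 7) + 2(p + 2) = -3(p + 2)(p + 7).
Expand and collect terms: -3p² - 35p - 88 = 0.
Factor or apply the quadratic formula: p = -8 or p = -3.6667.
Neither value makes a denominator zero (p ≠ -2, p ≠ -7), so both are valid.

p = -8 or p = -3.6667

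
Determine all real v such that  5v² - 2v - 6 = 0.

Discriminant: (-2)² − 4·5·(-6) = 124.
Quadratic formula: v = (2 ± √124) / 10.
So v = 1/5 + √(31)/5 ≈ 1.3136 or v = 1/5 - √(31)/5 ≈ -0.9136.

v = -0.9136 or v = 1.3136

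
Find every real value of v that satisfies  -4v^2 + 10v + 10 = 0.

v = -0.7656 or v = 3.2656

Discriminant: (10)^2 - 4*(-4)*10 = 260.
Quadratic formula: v = (-10 +/- sqrt(260)) / (-8).
So v = 5/4 - sqrt(65)/4 ~= -0.7656 or v = 5/4 + sqrt(65)/4 ~= 3.2656.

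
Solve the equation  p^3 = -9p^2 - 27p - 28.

Rearrange: p^3 + 9p^2 + 27p + 28 = 0.
Possible rational roots are divisors of 28. Testing p = -4 gives 0, so (p + 4) is a factor.
Divide: p^3 + 9p^2 + 27p + 28 = (p + 4)(p^2 + 5p + 7).
The quadratic p^2 + 5p + 7 has discriminant -3 < 0, so no further real roots.

p = -4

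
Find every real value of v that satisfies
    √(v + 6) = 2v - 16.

Square both sides: v + 6 = (2v - 16)².
Expand and rearrange: 4v² - 65v + 250 = 0.
Solving gives v = 10 or v = 6.25.
Check each candidate in the original equation:
  v = 10: √(16) = 4, while 2v - 16 = 4 — valid.
  v = 6.25: √(12.25) = 3.5, while 2v - 16 = -3.5 — extraneous.

v = 10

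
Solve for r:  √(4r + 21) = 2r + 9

r = -3

Square both sides: 4r + 21 = (2r + 9)².
Expand and rearrange: 4r² + 32r + 60 = 0.
Solving gives r = -3 or r = -5.
Check each candidate in the original equation:
  r = -3: √(9) = 3, while 2r + 9 = 3 — valid.
  r = -5: √(1) = 1, while 2r + 9 = -1 — extraneous.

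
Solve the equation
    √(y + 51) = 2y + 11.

y = -2

Square both sides: y + 51 = (2y + 11)².
Expand and rearrange: 4y² + 43y + 70 = 0.
Solving gives y = -2 or y = -8.75.
Check each candidate in the original equation:
  y = -2: √(49) = 7, while 2y + 11 = 7 — valid.
  y = -8.75: √(42.25) = 6.5, while 2y + 11 = -6.5 — extraneous.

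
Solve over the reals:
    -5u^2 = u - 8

Rearrange to standard form: -5u^2 - u + 8 = 0.
Discriminant: (-1)^2 - 4*(-5)*8 = 161.
Quadratic formula: u = (1 +/- sqrt(161)) / (-10).
So u = -sqrt(161)/10 - 1/10 ~= -1.3689 or u = -1/10 + sqrt(161)/10 ~= 1.1689.

u = -1.3689 or u = 1.1689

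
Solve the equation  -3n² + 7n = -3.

Rearrange to standard form: -3n² + 7n + 3 = 0.
Discriminant: (7)² − 4·(-3)·3 = 85.
Quadratic formula: n = (-7 ± √85) / (-6).
So n = 7/6 - √(85)/6 ≈ -0.3699 or n = 7/6 + √(85)/6 ≈ 2.7033.

n = -0.3699 or n = 2.7033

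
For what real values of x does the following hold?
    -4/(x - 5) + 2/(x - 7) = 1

Multiply both sides by (x - 5)(x - 7):
-4(x - 7) + 2(x - 5) = (x - 5)(x - 7).
Expand and collect terms: x² - 10x + 17 = 0.
By the quadratic formula, x = (10 ± √32) / 2, so x ≈ 7.8284 or x ≈ 2.1716.
Neither value makes a denominator zero (x ≠ 5, x ≠ 7), so both are valid.

x = 2.1716 or x = 7.8284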